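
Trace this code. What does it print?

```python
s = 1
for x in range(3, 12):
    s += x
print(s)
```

64

x=3: s = 1+3 = 4
x=4: s = 4+4 = 8
x=5: s = 8+5 = 13
x=6: s = 13+6 = 19
x=7: s = 19+7 = 26
x=8: s = 26+8 = 34
x=9: s = 34+9 = 43
x=10: s = 43+10 = 53
x=11: s = 53+11 = 64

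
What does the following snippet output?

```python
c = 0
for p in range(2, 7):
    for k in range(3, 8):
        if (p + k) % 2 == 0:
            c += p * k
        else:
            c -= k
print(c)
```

175

p=2,k=3: odd sum, c = 0-3 = -3
p=2,k=4: even sum, c = (-3)+8 = 5
p=2,k=5: odd sum, c = 5-5 = 0
p=2,k=6: even sum, c = 0+12 = 12
p=2,k=7: odd sum, c = 12-7 = 5
p=3,k=3: even sum, c = 5+9 = 14
p=3,k=4: odd sum, c = 14-4 = 10
p=3,k=5: even sum, c = 10+15 = 25
p=3,k=6: odd sum, c = 25-6 = 19
p=3,k=7: even sum, c = 19+21 = 40
p=4,k=3: odd sum, c = 40-3 = 37
p=4,k=4: even sum, c = 37+16 = 53
p=4,k=5: odd sum, c = 53-5 = 48
p=4,k=6: even sum, c = 48+24 = 72
p=4,k=7: odd sum, c = 72-7 = 65
p=5,k=3: even sum, c = 65+15 = 80
p=5,k=4: odd sum, c = 80-4 = 76
p=5,k=5: even sum, c = 76+25 = 101
p=5,k=6: odd sum, c = 101-6 = 95
p=5,k=7: even sum, c = 95+35 = 130
p=6,k=3: odd sum, c = 130-3 = 127
p=6,k=4: even sum, c = 127+24 = 151
p=6,k=5: odd sum, c = 151-5 = 146
p=6,k=6: even sum, c = 146+36 = 182
p=6,k=7: odd sum, c = 182-7 = 175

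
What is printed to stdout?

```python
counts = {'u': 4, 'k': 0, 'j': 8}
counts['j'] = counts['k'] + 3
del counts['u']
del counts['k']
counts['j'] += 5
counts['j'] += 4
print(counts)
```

counts['j'] = counts['k']+3 = 3 → {'u': 4, 'k': 0, 'j': 3}
del 'u' → {'k': 0, 'j': 3}
del 'k' → {'j': 3}
counts['j'] = 3+5 = 8 → {'j': 8}
counts['j'] = 8+4 = 12 → {'j': 12}

{'j': 12}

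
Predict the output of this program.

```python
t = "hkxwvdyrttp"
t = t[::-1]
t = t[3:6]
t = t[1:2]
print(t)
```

reverse → 'pttrydvwxkh'
slice [3:6] → 'ryd'
slice [1:2] → 'y'

y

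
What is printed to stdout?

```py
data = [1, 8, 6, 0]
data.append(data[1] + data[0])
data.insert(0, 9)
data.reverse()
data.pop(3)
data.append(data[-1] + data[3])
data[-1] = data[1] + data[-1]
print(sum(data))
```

35

append data[1]+data[0] = 8+1 = 9 → [1, 8, 6, 0, 9]
insert 9 at 0 → [9, 1, 8, 6, 0, 9]
reverse → [9, 0, 6, 8, 1, 9]
pop(3) removes 8 → [9, 0, 6, 1, 9]
append data[-1]+data[3] = 9+1 = 10 → [9, 0, 6, 1, 9, 10]
data[-1] = data[1]+data[-1] = 0+10 = 10 → [9, 0, 6, 1, 9, 10]
sum = 35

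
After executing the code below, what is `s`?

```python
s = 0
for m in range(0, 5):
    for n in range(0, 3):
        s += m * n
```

m=0,n=0: s = 0+0 = 0
m=0,n=1: s = 0+0 = 0
m=0,n=2: s = 0+0 = 0
m=1,n=0: s = 0+0 = 0
m=1,n=1: s = 0+1 = 1
m=1,n=2: s = 1+2 = 3
m=2,n=0: s = 3+0 = 3
m=2,n=1: s = 3+2 = 5
m=2,n=2: s = 5+4 = 9
m=3,n=0: s = 9+0 = 9
m=3,n=1: s = 9+3 = 12
m=3,n=2: s = 12+6 = 18
m=4,n=0: s = 18+0 = 18
m=4,n=1: s = 18+4 = 22
m=4,n=2: s = 22+8 = 30

30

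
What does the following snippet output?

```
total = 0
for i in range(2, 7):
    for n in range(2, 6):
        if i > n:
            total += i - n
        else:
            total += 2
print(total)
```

40

i=2,n=2: not 2>2, total = 0+2 = 2
i=2,n=3: not 2>3, total = 2+2 = 4
i=2,n=4: not 2>4, total = 4+2 = 6
i=2,n=5: not 2>5, total = 6+2 = 8
i=3,n=2: 3>2, total = 8+1 = 9
i=3,n=3: not 3>3, total = 9+2 = 11
i=3,n=4: not 3>4, total = 11+2 = 13
i=3,n=5: not 3>5, total = 13+2 = 15
i=4,n=2: 4>2, total = 15+2 = 17
i=4,n=3: 4>3, total = 17+1 = 18
i=4,n=4: not 4>4, total = 18+2 = 20
i=4,n=5: not 4>5, total = 20+2 = 22
i=5,n=2: 5>2, total = 22+3 = 25
i=5,n=3: 5>3, total = 25+2 = 27
i=5,n=4: 5>4, total = 27+1 = 28
i=5,n=5: not 5>5, total = 28+2 = 30
i=6,n=2: 6>2, total = 30+4 = 34
i=6,n=3: 6>3, total = 34+3 = 37
i=6,n=4: 6>4, total = 37+2 = 39
i=6,n=5: 6>5, total = 39+1 = 40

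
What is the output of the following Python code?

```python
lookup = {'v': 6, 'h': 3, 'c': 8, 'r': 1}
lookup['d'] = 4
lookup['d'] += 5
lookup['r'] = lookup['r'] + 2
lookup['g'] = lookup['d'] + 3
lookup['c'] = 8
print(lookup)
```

lookup['d'] = 4 → {'v': 6, 'h': 3, 'c': 8, 'r': 1, 'd': 4}
lookup['d'] = 4+5 = 9 → {'v': 6, 'h': 3, 'c': 8, 'r': 1, 'd': 9}
lookup['r'] = lookup['r']+2 = 3 → {'v': 6, 'h': 3, 'c': 8, 'r': 3, 'd': 9}
lookup['g'] = lookup['d']+3 = 12 → {'v': 6, 'h': 3, 'c': 8, 'r': 3, 'd': 9, 'g': 12}
lookup['c'] = 8 → {'v': 6, 'h': 3, 'c': 8, 'r': 3, 'd': 9, 'g': 12}

{'v': 6, 'h': 3, 'c': 8, 'r': 3, 'd': 9, 'g': 12}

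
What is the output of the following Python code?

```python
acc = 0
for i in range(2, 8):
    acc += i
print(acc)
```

i=2: acc = 0+2 = 2
i=3: acc = 2+3 = 5
i=4: acc = 5+4 = 9
i=5: acc = 9+5 = 14
i=6: acc = 14+6 = 20
i=7: acc = 20+7 = 27

27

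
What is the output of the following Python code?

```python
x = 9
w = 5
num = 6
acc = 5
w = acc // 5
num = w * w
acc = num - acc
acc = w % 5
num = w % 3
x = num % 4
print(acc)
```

1

w = 5//5 = 1
num = 1*1 = 1
acc = 1-5 = -4
acc = 1%5 = 1
num = 1%3 = 1
x = 1%4 = 1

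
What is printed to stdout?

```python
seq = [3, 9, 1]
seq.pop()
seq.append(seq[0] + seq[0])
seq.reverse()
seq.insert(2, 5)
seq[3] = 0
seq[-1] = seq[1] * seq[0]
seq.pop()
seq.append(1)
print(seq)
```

pop() removes 1 → [3, 9]
append seq[0]+seq[0] = 3+3 = 6 → [3, 9, 6]
reverse → [6, 9, 3]
insert 5 at 2 → [6, 9, 5, 3]
seq[3] = 0 → [6, 9, 5, 0]
seq[-1] = seq[1]*seq[0] = 9*6 = 54 → [6, 9, 5, 54]
pop() removes 54 → [6, 9, 5]
append 1 → [6, 9, 5, 1]

[6, 9, 5, 1]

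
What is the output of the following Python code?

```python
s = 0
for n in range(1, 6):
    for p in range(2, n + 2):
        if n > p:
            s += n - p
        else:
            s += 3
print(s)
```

n=1,p=2: not 1>2, s = 0+3 = 3
n=2,p=2: not 2>2, s = 3+3 = 6
n=2,p=3: not 2>3, s = 6+3 = 9
n=3,p=2: 3>2, s = 9+1 = 10
n=3,p=3: not 3>3, s = 10+3 = 13
n=3,p=4: not 3>4, s = 13+3 = 16
n=4,p=2: 4>2, s = 16+2 = 18
n=4,p=3: 4>3, s = 18+1 = 19
n=4,p=4: not 4>4, s = 19+3 = 22
n=4,p=5: not 4>5, s = 22+3 = 25
n=5,p=2: 5>2, s = 25+3 = 28
n=5,p=3: 5>3, s = 28+2 = 30
n=5,p=4: 5>4, s = 30+1 = 31
n=5,p=5: not 5>5, s = 31+3 = 34
n=5,p=6: not 5>6, s = 34+3 = 37

37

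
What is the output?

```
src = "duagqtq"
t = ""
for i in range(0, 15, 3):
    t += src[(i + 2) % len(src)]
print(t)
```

atuqd

i=0: add src[2]='a' → 'a'
i=3: add src[5]='t' → 'at'
i=6: add src[1]='u' → 'atu'
i=9: add src[4]='q' → 'atuq'
i=12: add src[0]='d' → 'atuqd'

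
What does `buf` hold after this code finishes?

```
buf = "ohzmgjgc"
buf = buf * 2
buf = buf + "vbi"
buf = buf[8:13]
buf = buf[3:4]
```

repeat ×2 → 'ohzmgjgcohzmgjgc'
+ 'vbi' → 'ohzmgjgcohzmgjgcvbi'
slice [8:13] → 'ohzmg'
slice [3:4] → 'm'

'm'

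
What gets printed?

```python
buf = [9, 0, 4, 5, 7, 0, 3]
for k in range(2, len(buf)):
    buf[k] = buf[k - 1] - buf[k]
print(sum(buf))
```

k=2: buf[2] = 0-4 = -4 → [9, 0, -4, 5, 7, 0, 3]
k=3: buf[3] = (-4)-5 = -9 → [9, 0, -4, -9, 7, 0, 3]
k=4: buf[4] = (-9)-7 = -16 → [9, 0, -4, -9, -16, 0, 3]
k=5: buf[5] = (-16)-0 = -16 → [9, 0, -4, -9, -16, -16, 3]
k=6: buf[6] = (-16)-3 = -19 → [9, 0, -4, -9, -16, -16, -19]
sum = -55

-55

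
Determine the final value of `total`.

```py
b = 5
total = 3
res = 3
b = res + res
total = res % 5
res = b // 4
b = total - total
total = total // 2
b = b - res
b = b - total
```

1

b = 3+3 = 6
total = 3%5 = 3
res = 6//4 = 1
b = 3-3 = 0
total = 3//2 = 1
b = 0-1 = -1
b = (-1)-1 = -2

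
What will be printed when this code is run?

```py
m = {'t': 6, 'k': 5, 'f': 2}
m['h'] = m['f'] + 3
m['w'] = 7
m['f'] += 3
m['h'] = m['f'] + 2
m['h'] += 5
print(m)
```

{'t': 6, 'k': 5, 'f': 5, 'h': 12, 'w': 7}

m['h'] = m['f']+3 = 5 → {'t': 6, 'k': 5, 'f': 2, 'h': 5}
m['w'] = 7 → {'t': 6, 'k': 5, 'f': 2, 'h': 5, 'w': 7}
m['f'] = 2+3 = 5 → {'t': 6, 'k': 5, 'f': 5, 'h': 5, 'w': 7}
m['h'] = m['f']+2 = 7 → {'t': 6, 'k': 5, 'f': 5, 'h': 7, 'w': 7}
m['h'] = 7+5 = 12 → {'t': 6, 'k': 5, 'f': 5, 'h': 12, 'w': 7}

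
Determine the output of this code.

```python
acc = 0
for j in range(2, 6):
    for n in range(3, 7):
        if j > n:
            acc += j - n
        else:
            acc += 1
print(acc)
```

17

j=2,n=3: not 2>3, acc = 0+1 = 1
j=2,n=4: not 2>4, acc = 1+1 = 2
j=2,n=5: not 2>5, acc = 2+1 = 3
j=2,n=6: not 2>6, acc = 3+1 = 4
j=3,n=3: not 3>3, acc = 4+1 = 5
j=3,n=4: not 3>4, acc = 5+1 = 6
j=3,n=5: not 3>5, acc = 6+1 = 7
j=3,n=6: not 3>6, acc = 7+1 = 8
j=4,n=3: 4>3, acc = 8+1 = 9
j=4,n=4: not 4>4, acc = 9+1 = 10
j=4,n=5: not 4>5, acc = 10+1 = 11
j=4,n=6: not 4>6, acc = 11+1 = 12
j=5,n=3: 5>3, acc = 12+2 = 14
j=5,n=4: 5>4, acc = 14+1 = 15
j=5,n=5: not 5>5, acc = 15+1 = 16
j=5,n=6: not 5>6, acc = 16+1 = 17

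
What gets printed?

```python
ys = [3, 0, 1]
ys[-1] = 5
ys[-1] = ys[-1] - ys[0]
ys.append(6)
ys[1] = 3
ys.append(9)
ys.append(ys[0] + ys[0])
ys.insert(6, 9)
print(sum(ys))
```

38

ys[-1] = 5 → [3, 0, 5]
ys[-1] = ys[-1]-ys[0] = 5-3 = 2 → [3, 0, 2]
append 6 → [3, 0, 2, 6]
ys[1] = 3 → [3, 3, 2, 6]
append 9 → [3, 3, 2, 6, 9]
append ys[0]+ys[0] = 3+3 = 6 → [3, 3, 2, 6, 9, 6]
insert 9 at 6 → [3, 3, 2, 6, 9, 6, 9]
sum = 38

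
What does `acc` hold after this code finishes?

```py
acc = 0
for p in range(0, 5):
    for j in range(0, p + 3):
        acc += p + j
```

115

p=0,j=0: acc = 0+0 = 0
p=0,j=1: acc = 0+1 = 1
p=0,j=2: acc = 1+2 = 3
p=1,j=0: acc = 3+1 = 4
p=1,j=1: acc = 4+2 = 6
p=1,j=2: acc = 6+3 = 9
p=1,j=3: acc = 9+4 = 13
p=2,j=0: acc = 13+2 = 15
p=2,j=1: acc = 15+3 = 18
p=2,j=2: acc = 18+4 = 22
p=2,j=3: acc = 22+5 = 27
p=2,j=4: acc = 27+6 = 33
p=3,j=0: acc = 33+3 = 36
p=3,j=1: acc = 36+4 = 40
p=3,j=2: acc = 40+5 = 45
p=3,j=3: acc = 45+6 = 51
p=3,j=4: acc = 51+7 = 58
p=3,j=5: acc = 58+8 = 66
p=4,j=0: acc = 66+4 = 70
p=4,j=1: acc = 70+5 = 75
p=4,j=2: acc = 75+6 = 81
p=4,j=3: acc = 81+7 = 88
p=4,j=4: acc = 88+8 = 96
p=4,j=5: acc = 96+9 = 105
p=4,j=6: acc = 105+10 = 115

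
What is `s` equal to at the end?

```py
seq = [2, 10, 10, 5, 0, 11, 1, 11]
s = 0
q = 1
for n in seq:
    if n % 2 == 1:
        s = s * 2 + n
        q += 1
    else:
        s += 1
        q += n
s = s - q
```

n=2: not odd, s = 0+1 = 1; q=3
n=10: not odd, s = 1+1 = 2; q=13
n=10: not odd, s = 2+1 = 3; q=23
n=5: odd, s = 3*2+5 = 11; q=24
n=0: not odd, s = 11+1 = 12; q=24
n=11: odd, s = 12*2+11 = 35; q=25
n=1: odd, s = 35*2+1 = 71; q=26
n=11: odd, s = 71*2+11 = 153; q=27
s-q = 153-27 = 126

126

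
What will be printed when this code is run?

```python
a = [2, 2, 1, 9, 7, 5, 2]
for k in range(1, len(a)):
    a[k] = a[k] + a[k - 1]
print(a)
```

k=1: a[1] = 2+2 = 4 → [2, 4, 1, 9, 7, 5, 2]
k=2: a[2] = 1+4 = 5 → [2, 4, 5, 9, 7, 5, 2]
k=3: a[3] = 9+5 = 14 → [2, 4, 5, 14, 7, 5, 2]
k=4: a[4] = 7+14 = 21 → [2, 4, 5, 14, 21, 5, 2]
k=5: a[5] = 5+21 = 26 → [2, 4, 5, 14, 21, 26, 2]
k=6: a[6] = 2+26 = 28 → [2, 4, 5, 14, 21, 26, 28]

[2, 4, 5, 14, 21, 26, 28]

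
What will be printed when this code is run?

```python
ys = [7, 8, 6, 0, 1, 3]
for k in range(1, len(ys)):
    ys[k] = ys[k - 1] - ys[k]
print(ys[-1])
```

k=1: ys[1] = 7-8 = -1 → [7, -1, 6, 0, 1, 3]
k=2: ys[2] = (-1)-6 = -7 → [7, -1, -7, 0, 1, 3]
k=3: ys[3] = (-7)-0 = -7 → [7, -1, -7, -7, 1, 3]
k=4: ys[4] = (-7)-1 = -8 → [7, -1, -7, -7, -8, 3]
k=5: ys[5] = (-8)-3 = -11 → [7, -1, -7, -7, -8, -11]

-11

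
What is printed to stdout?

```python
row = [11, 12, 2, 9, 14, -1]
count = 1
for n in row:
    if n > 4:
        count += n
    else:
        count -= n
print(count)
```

n=11: >4, count = 1+11 = 12
n=12: >4, count = 12+12 = 24
n=2: not >4, count = 24-2 = 22
n=9: >4, count = 22+9 = 31
n=14: >4, count = 31+14 = 45
n=-1: not >4, count = 45-(-1) = 46

46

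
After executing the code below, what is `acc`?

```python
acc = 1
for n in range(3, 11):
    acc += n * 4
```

n=3: acc = 1+3*4 = 13
n=4: acc = 13+4*4 = 29
n=5: acc = 29+5*4 = 49
n=6: acc = 49+6*4 = 73
n=7: acc = 73+7*4 = 101
n=8: acc = 101+8*4 = 133
n=9: acc = 133+9*4 = 169
n=10: acc = 169+10*4 = 209

209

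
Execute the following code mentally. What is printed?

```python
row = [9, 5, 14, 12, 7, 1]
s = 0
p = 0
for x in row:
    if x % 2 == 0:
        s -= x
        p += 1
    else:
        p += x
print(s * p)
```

-624

x=9: not even; p=9
x=5: not even; p=14
x=14: even, s = 0-14 = -14; p=15
x=12: even, s = (-14)-12 = -26; p=16
x=7: not even; p=23
x=1: not even; p=24
s*p = (-26)*24 = -624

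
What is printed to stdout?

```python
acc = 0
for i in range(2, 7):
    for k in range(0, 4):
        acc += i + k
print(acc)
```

i=2,k=0: acc = 0+2 = 2
i=2,k=1: acc = 2+3 = 5
i=2,k=2: acc = 5+4 = 9
i=2,k=3: acc = 9+5 = 14
i=3,k=0: acc = 14+3 = 17
i=3,k=1: acc = 17+4 = 21
i=3,k=2: acc = 21+5 = 26
i=3,k=3: acc = 26+6 = 32
i=4,k=0: acc = 32+4 = 36
i=4,k=1: acc = 36+5 = 41
i=4,k=2: acc = 41+6 = 47
i=4,k=3: acc = 47+7 = 54
i=5,k=0: acc = 54+5 = 59
i=5,k=1: acc = 59+6 = 65
i=5,k=2: acc = 65+7 = 72
i=5,k=3: acc = 72+8 = 80
i=6,k=0: acc = 80+6 = 86
i=6,k=1: acc = 86+7 = 93
i=6,k=2: acc = 93+8 = 101
i=6,k=3: acc = 101+9 = 110

110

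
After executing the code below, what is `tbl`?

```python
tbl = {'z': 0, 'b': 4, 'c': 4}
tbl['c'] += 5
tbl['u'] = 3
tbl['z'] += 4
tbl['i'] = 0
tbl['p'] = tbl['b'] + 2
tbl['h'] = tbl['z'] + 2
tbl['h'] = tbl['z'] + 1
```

tbl['c'] = 4+5 = 9 → {'z': 0, 'b': 4, 'c': 9}
tbl['u'] = 3 → {'z': 0, 'b': 4, 'c': 9, 'u': 3}
tbl['z'] = 0+4 = 4 → {'z': 4, 'b': 4, 'c': 9, 'u': 3}
tbl['i'] = 0 → {'z': 4, 'b': 4, 'c': 9, 'u': 3, 'i': 0}
tbl['p'] = tbl['b']+2 = 6 → {'z': 4, 'b': 4, 'c': 9, 'u': 3, 'i': 0, 'p': 6}
tbl['h'] = tbl['z']+2 = 6 → {'z': 4, 'b': 4, 'c': 9, 'u': 3, 'i': 0, 'p': 6, 'h': 6}
tbl['h'] = tbl['z']+1 = 5 → {'z': 4, 'b': 4, 'c': 9, 'u': 3, 'i': 0, 'p': 6, 'h': 5}

{'z': 4, 'b': 4, 'c': 9, 'u': 3, 'i': 0, 'p': 6, 'h': 5}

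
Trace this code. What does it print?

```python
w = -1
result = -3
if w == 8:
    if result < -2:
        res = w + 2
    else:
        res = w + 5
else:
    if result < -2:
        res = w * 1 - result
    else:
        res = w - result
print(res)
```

w=-1, result=-3
w == 8 is False; result < -2 is True
→ res = w * 1 - result = 2

2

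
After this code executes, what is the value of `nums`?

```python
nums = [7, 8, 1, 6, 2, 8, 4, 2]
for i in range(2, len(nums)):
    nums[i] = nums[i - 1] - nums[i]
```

[7, 8, 7, 1, -1, -9, -13, -15]

i=2: nums[2] = 8-1 = 7 → [7, 8, 7, 6, 2, 8, 4, 2]
i=3: nums[3] = 7-6 = 1 → [7, 8, 7, 1, 2, 8, 4, 2]
i=4: nums[4] = 1-2 = -1 → [7, 8, 7, 1, -1, 8, 4, 2]
i=5: nums[5] = (-1)-8 = -9 → [7, 8, 7, 1, -1, -9, 4, 2]
i=6: nums[6] = (-9)-4 = -13 → [7, 8, 7, 1, -1, -9, -13, 2]
i=7: nums[7] = (-13)-2 = -15 → [7, 8, 7, 1, -1, -9, -13, -15]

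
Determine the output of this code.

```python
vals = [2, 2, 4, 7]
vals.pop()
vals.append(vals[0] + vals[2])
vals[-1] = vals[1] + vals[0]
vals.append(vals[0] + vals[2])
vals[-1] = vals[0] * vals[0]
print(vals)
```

pop() removes 7 → [2, 2, 4]
append vals[0]+vals[2] = 2+4 = 6 → [2, 2, 4, 6]
vals[-1] = vals[1]+vals[0] = 2+2 = 4 → [2, 2, 4, 4]
append vals[0]+vals[2] = 2+4 = 6 → [2, 2, 4, 4, 6]
vals[-1] = vals[0]*vals[0] = 2*2 = 4 → [2, 2, 4, 4, 4]

[2, 2, 4, 4, 4]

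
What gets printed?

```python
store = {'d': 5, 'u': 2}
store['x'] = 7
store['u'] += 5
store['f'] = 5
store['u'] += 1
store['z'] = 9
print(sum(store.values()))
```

34

store['x'] = 7 → {'d': 5, 'u': 2, 'x': 7}
store['u'] = 2+5 = 7 → {'d': 5, 'u': 7, 'x': 7}
store['f'] = 5 → {'d': 5, 'u': 7, 'x': 7, 'f': 5}
store['u'] = 7+1 = 8 → {'d': 5, 'u': 8, 'x': 7, 'f': 5}
store['z'] = 9 → {'d': 5, 'u': 8, 'x': 7, 'f': 5, 'z': 9}
sum of values = 34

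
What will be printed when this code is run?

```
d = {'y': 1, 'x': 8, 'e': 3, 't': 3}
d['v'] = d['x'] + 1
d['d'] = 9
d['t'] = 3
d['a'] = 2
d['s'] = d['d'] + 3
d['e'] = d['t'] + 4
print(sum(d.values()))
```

51

d['v'] = d['x']+1 = 9 → {'y': 1, 'x': 8, 'e': 3, 't': 3, 'v': 9}
d['d'] = 9 → {'y': 1, 'x': 8, 'e': 3, 't': 3, 'v': 9, 'd': 9}
d['t'] = 3 → {'y': 1, 'x': 8, 'e': 3, 't': 3, 'v': 9, 'd': 9}
d['a'] = 2 → {'y': 1, 'x': 8, 'e': 3, 't': 3, 'v': 9, 'd': 9, 'a': 2}
d['s'] = d['d']+3 = 12 → {'y': 1, 'x': 8, 'e': 3, 't': 3, 'v': 9, 'd': 9, 'a': 2, 's': 12}
d['e'] = d['t']+4 = 7 → {'y': 1, 'x': 8, 'e': 7, 't': 3, 'v': 9, 'd': 9, 'a': 2, 's': 12}
sum of values = 51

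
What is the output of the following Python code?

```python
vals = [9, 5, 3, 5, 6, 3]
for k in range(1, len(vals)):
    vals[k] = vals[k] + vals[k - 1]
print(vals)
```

k=1: vals[1] = 5+9 = 14 → [9, 14, 3, 5, 6, 3]
k=2: vals[2] = 3+14 = 17 → [9, 14, 17, 5, 6, 3]
k=3: vals[3] = 5+17 = 22 → [9, 14, 17, 22, 6, 3]
k=4: vals[4] = 6+22 = 28 → [9, 14, 17, 22, 28, 3]
k=5: vals[5] = 3+28 = 31 → [9, 14, 17, 22, 28, 31]

[9, 14, 17, 22, 28, 31]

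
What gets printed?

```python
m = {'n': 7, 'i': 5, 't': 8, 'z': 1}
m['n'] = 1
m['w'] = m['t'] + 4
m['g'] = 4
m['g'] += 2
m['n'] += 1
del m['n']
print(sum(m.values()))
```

m['n'] = 1 → {'n': 1, 'i': 5, 't': 8, 'z': 1}
m['w'] = m['t']+4 = 12 → {'n': 1, 'i': 5, 't': 8, 'z': 1, 'w': 12}
m['g'] = 4 → {'n': 1, 'i': 5, 't': 8, 'z': 1, 'w': 12, 'g': 4}
m['g'] = 4+2 = 6 → {'n': 1, 'i': 5, 't': 8, 'z': 1, 'w': 12, 'g': 6}
m['n'] = 1+1 = 2 → {'n': 2, 'i': 5, 't': 8, 'z': 1, 'w': 12, 'g': 6}
del 'n' → {'i': 5, 't': 8, 'z': 1, 'w': 12, 'g': 6}
sum of values = 32

32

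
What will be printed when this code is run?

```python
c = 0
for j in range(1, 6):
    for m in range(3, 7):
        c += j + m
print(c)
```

150

j=1,m=3: c = 0+4 = 4
j=1,m=4: c = 4+5 = 9
j=1,m=5: c = 9+6 = 15
j=1,m=6: c = 15+7 = 22
j=2,m=3: c = 22+5 = 27
j=2,m=4: c = 27+6 = 33
j=2,m=5: c = 33+7 = 40
j=2,m=6: c = 40+8 = 48
j=3,m=3: c = 48+6 = 54
j=3,m=4: c = 54+7 = 61
j=3,m=5: c = 61+8 = 69
j=3,m=6: c = 69+9 = 78
j=4,m=3: c = 78+7 = 85
j=4,m=4: c = 85+8 = 93
j=4,m=5: c = 93+9 = 102
j=4,m=6: c = 102+10 = 112
j=5,m=3: c = 112+8 = 120
j=5,m=4: c = 120+9 = 129
j=5,m=5: c = 129+10 = 139
j=5,m=6: c = 139+11 = 150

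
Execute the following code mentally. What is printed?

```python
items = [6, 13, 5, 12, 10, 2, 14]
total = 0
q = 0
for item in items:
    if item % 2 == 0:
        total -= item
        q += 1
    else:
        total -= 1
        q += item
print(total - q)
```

-69

item=6: even, total = 0-6 = -6; q=1
item=13: not even, total = (-6)-1 = -7; q=14
item=5: not even, total = (-7)-1 = -8; q=19
item=12: even, total = (-8)-12 = -20; q=20
item=10: even, total = (-20)-10 = -30; q=21
item=2: even, total = (-30)-2 = -32; q=22
item=14: even, total = (-32)-14 = -46; q=23
total-q = (-46)-23 = -69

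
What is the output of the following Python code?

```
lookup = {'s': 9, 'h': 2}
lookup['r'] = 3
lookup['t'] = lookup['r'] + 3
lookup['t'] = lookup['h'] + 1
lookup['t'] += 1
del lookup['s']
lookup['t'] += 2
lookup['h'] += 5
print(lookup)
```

{'h': 7, 'r': 3, 't': 6}

lookup['r'] = 3 → {'s': 9, 'h': 2, 'r': 3}
lookup['t'] = lookup['r']+3 = 6 → {'s': 9, 'h': 2, 'r': 3, 't': 6}
lookup['t'] = lookup['h']+1 = 3 → {'s': 9, 'h': 2, 'r': 3, 't': 3}
lookup['t'] = 3+1 = 4 → {'s': 9, 'h': 2, 'r': 3, 't': 4}
del 's' → {'h': 2, 'r': 3, 't': 4}
lookup['t'] = 4+2 = 6 → {'h': 2, 'r': 3, 't': 6}
lookup['h'] = 2+5 = 7 → {'h': 7, 'r': 3, 't': 6}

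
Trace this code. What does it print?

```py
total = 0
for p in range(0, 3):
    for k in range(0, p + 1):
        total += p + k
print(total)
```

p=0,k=0: total = 0+0 = 0
p=1,k=0: total = 0+1 = 1
p=1,k=1: total = 1+2 = 3
p=2,k=0: total = 3+2 = 5
p=2,k=1: total = 5+3 = 8
p=2,k=2: total = 8+4 = 12

12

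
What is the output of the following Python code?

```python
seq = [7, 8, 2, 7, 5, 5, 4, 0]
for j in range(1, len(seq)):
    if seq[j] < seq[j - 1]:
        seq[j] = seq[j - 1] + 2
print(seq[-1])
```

20

j=1: 8>=7, unchanged → [7, 8, 2, 7, 5, 5, 4, 0]
j=2: 2<8, seq[2] = 8+2 = 10 → [7, 8, 10, 7, 5, 5, 4, 0]
j=3: 7<10, seq[3] = 10+2 = 12 → [7, 8, 10, 12, 5, 5, 4, 0]
j=4: 5<12, seq[4] = 12+2 = 14 → [7, 8, 10, 12, 14, 5, 4, 0]
j=5: 5<14, seq[5] = 14+2 = 16 → [7, 8, 10, 12, 14, 16, 4, 0]
j=6: 4<16, seq[6] = 16+2 = 18 → [7, 8, 10, 12, 14, 16, 18, 0]
j=7: 0<18, seq[7] = 18+2 = 20 → [7, 8, 10, 12, 14, 16, 18, 20]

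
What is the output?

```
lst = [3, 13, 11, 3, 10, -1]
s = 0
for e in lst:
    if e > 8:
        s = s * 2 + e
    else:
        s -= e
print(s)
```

e=3: not >8, s = 0-3 = -3
e=13: >8, s = (-3)*2+13 = 7
e=11: >8, s = 7*2+11 = 25
e=3: not >8, s = 25-3 = 22
e=10: >8, s = 22*2+10 = 54
e=-1: not >8, s = 54-(-1) = 55

55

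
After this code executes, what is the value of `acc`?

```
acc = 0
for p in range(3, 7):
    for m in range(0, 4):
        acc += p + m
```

p=3,m=0: acc = 0+3 = 3
p=3,m=1: acc = 3+4 = 7
p=3,m=2: acc = 7+5 = 12
p=3,m=3: acc = 12+6 = 18
p=4,m=0: acc = 18+4 = 22
p=4,m=1: acc = 22+5 = 27
p=4,m=2: acc = 27+6 = 33
p=4,m=3: acc = 33+7 = 40
p=5,m=0: acc = 40+5 = 45
p=5,m=1: acc = 45+6 = 51
p=5,m=2: acc = 51+7 = 58
p=5,m=3: acc = 58+8 = 66
p=6,m=0: acc = 66+6 = 72
p=6,m=1: acc = 72+7 = 79
p=6,m=2: acc = 79+8 = 87
p=6,m=3: acc = 87+9 = 96

96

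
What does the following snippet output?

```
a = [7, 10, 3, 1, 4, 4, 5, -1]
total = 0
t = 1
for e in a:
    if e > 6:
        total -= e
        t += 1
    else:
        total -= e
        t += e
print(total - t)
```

e=7: >6, total = 0-7 = -7; t=2
e=10: >6, total = (-7)-10 = -17; t=3
e=3: not >6, total = (-17)-3 = -20; t=6
e=1: not >6, total = (-20)-1 = -21; t=7
e=4: not >6, total = (-21)-4 = -25; t=11
e=4: not >6, total = (-25)-4 = -29; t=15
e=5: not >6, total = (-29)-5 = -34; t=20
e=-1: not >6, total = (-34)-(-1) = -33; t=19
total-t = (-33)-19 = -52

-52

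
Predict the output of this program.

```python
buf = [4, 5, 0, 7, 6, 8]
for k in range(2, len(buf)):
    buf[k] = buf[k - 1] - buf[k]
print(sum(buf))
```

-12

k=2: buf[2] = 5-0 = 5 → [4, 5, 5, 7, 6, 8]
k=3: buf[3] = 5-7 = -2 → [4, 5, 5, -2, 6, 8]
k=4: buf[4] = (-2)-6 = -8 → [4, 5, 5, -2, -8, 8]
k=5: buf[5] = (-8)-8 = -16 → [4, 5, 5, -2, -8, -16]
sum = -12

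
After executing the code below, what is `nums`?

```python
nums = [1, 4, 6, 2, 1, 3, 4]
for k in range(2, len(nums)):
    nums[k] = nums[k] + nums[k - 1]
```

[1, 4, 10, 12, 13, 16, 20]

k=2: nums[2] = 6+4 = 10 → [1, 4, 10, 2, 1, 3, 4]
k=3: nums[3] = 2+10 = 12 → [1, 4, 10, 12, 1, 3, 4]
k=4: nums[4] = 1+12 = 13 → [1, 4, 10, 12, 13, 3, 4]
k=5: nums[5] = 3+13 = 16 → [1, 4, 10, 12, 13, 16, 4]
k=6: nums[6] = 4+16 = 20 → [1, 4, 10, 12, 13, 16, 20]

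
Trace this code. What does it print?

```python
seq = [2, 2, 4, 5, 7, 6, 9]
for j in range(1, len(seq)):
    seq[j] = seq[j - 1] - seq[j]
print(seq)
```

[2, 0, -4, -9, -16, -22, -31]

j=1: seq[1] = 2-2 = 0 → [2, 0, 4, 5, 7, 6, 9]
j=2: seq[2] = 0-4 = -4 → [2, 0, -4, 5, 7, 6, 9]
j=3: seq[3] = (-4)-5 = -9 → [2, 0, -4, -9, 7, 6, 9]
j=4: seq[4] = (-9)-7 = -16 → [2, 0, -4, -9, -16, 6, 9]
j=5: seq[5] = (-16)-6 = -22 → [2, 0, -4, -9, -16, -22, 9]
j=6: seq[6] = (-22)-9 = -31 → [2, 0, -4, -9, -16, -22, -31]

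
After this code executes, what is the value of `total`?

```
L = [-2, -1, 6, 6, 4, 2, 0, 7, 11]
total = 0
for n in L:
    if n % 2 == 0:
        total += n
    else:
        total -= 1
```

n=-2: even, total = 0+(-2) = -2
n=-1: not even, total = (-2)-1 = -3
n=6: even, total = (-3)+6 = 3
n=6: even, total = 3+6 = 9
n=4: even, total = 9+4 = 13
n=2: even, total = 13+2 = 15
n=0: even, total = 15+0 = 15
n=7: not even, total = 15-1 = 14
n=11: not even, total = 14-1 = 13

13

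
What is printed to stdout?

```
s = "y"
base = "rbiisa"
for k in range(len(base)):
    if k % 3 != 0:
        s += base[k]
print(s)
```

ybisa

k=0: skip
k=1: add 'b' → 'yb'
k=2: add 'i' → 'ybi'
k=3: skip
k=4: add 's' → 'ybis'
k=5: add 'a' → 'ybisa'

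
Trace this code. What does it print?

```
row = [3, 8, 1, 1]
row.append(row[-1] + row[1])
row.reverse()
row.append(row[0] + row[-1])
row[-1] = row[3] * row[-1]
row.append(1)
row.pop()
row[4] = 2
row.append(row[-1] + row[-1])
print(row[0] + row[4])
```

11

append row[-1]+row[1] = 1+8 = 9 → [3, 8, 1, 1, 9]
reverse → [9, 1, 1, 8, 3]
append row[0]+row[-1] = 9+3 = 12 → [9, 1, 1, 8, 3, 12]
row[-1] = row[3]*row[-1] = 8*12 = 96 → [9, 1, 1, 8, 3, 96]
append 1 → [9, 1, 1, 8, 3, 96, 1]
pop() removes 1 → [9, 1, 1, 8, 3, 96]
row[4] = 2 → [9, 1, 1, 8, 2, 96]
append row[-1]+row[-1] = 96+96 = 192 → [9, 1, 1, 8, 2, 96, 192]
row[0]+row[4] = 9+2 = 11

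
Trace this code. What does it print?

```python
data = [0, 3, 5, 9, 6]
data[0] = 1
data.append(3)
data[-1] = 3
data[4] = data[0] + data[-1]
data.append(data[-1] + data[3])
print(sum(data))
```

37

data[0] = 1 → [1, 3, 5, 9, 6]
append 3 → [1, 3, 5, 9, 6, 3]
data[-1] = 3 → [1, 3, 5, 9, 6, 3]
data[4] = data[0]+data[-1] = 1+3 = 4 → [1, 3, 5, 9, 4, 3]
append data[-1]+data[3] = 3+9 = 12 → [1, 3, 5, 9, 4, 3, 12]
sum = 37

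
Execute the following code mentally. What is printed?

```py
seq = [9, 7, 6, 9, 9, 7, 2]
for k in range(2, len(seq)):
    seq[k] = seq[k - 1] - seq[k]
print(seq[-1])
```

k=2: seq[2] = 7-6 = 1 → [9, 7, 1, 9, 9, 7, 2]
k=3: seq[3] = 1-9 = -8 → [9, 7, 1, -8, 9, 7, 2]
k=4: seq[4] = (-8)-9 = -17 → [9, 7, 1, -8, -17, 7, 2]
k=5: seq[5] = (-17)-7 = -24 → [9, 7, 1, -8, -17, -24, 2]
k=6: seq[6] = (-24)-2 = -26 → [9, 7, 1, -8, -17, -24, -26]

-26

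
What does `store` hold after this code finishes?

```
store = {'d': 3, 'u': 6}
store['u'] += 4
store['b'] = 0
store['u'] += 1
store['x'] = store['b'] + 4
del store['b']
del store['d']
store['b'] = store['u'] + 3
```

{'u': 11, 'x': 4, 'b': 14}

store['u'] = 6+4 = 10 → {'d': 3, 'u': 10}
store['b'] = 0 → {'d': 3, 'u': 10, 'b': 0}
store['u'] = 10+1 = 11 → {'d': 3, 'u': 11, 'b': 0}
store['x'] = store['b']+4 = 4 → {'d': 3, 'u': 11, 'b': 0, 'x': 4}
del 'b' → {'d': 3, 'u': 11, 'x': 4}
del 'd' → {'u': 11, 'x': 4}
store['b'] = store['u']+3 = 14 → {'u': 11, 'x': 4, 'b': 14}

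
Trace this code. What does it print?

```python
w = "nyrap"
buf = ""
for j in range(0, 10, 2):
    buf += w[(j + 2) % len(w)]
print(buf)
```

rpyan

j=0: add w[2]='r' → 'r'
j=2: add w[4]='p' → 'rp'
j=4: add w[1]='y' → 'rpy'
j=6: add w[3]='a' → 'rpya'
j=8: add w[0]='n' → 'rpyan'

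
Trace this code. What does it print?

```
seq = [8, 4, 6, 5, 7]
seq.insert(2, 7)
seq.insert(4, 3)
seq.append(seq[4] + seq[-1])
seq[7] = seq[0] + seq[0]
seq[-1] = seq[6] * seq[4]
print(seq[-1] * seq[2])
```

insert 7 at 2 → [8, 4, 7, 6, 5, 7]
insert 3 at 4 → [8, 4, 7, 6, 3, 5, 7]
append seq[4]+seq[-1] = 3+7 = 10 → [8, 4, 7, 6, 3, 5, 7, 10]
seq[7] = seq[0]+seq[0] = 8+8 = 16 → [8, 4, 7, 6, 3, 5, 7, 16]
seq[-1] = seq[6]*seq[4] = 7*3 = 21 → [8, 4, 7, 6, 3, 5, 7, 21]
seq[-1]*seq[2] = 21*7 = 147

147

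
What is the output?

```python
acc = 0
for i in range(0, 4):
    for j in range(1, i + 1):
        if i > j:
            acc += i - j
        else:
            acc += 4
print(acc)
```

16

i=1,j=1: not 1>1, acc = 0+4 = 4
i=2,j=1: 2>1, acc = 4+1 = 5
i=2,j=2: not 2>2, acc = 5+4 = 9
i=3,j=1: 3>1, acc = 9+2 = 11
i=3,j=2: 3>2, acc = 11+1 = 12
i=3,j=3: not 3>3, acc = 12+4 = 16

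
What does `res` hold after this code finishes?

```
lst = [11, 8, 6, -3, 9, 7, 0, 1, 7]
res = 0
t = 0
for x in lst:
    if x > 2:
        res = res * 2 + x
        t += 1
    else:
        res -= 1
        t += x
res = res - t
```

569

x=11: >2, res = 0*2+11 = 11; t=1
x=8: >2, res = 11*2+8 = 30; t=2
x=6: >2, res = 30*2+6 = 66; t=3
x=-3: not >2, res = 66-1 = 65; t=0
x=9: >2, res = 65*2+9 = 139; t=1
x=7: >2, res = 139*2+7 = 285; t=2
x=0: not >2, res = 285-1 = 284; t=2
x=1: not >2, res = 284-1 = 283; t=3
x=7: >2, res = 283*2+7 = 573; t=4
res-t = 573-4 = 569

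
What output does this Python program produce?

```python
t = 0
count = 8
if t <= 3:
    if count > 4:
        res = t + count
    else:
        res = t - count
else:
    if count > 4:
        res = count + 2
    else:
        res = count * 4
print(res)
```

t=0, count=8
t <= 3 is True; count > 4 is True
→ res = t + count = 8

8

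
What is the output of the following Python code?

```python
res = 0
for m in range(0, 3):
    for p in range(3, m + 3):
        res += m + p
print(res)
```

15

m=1,p=3: res = 0+4 = 4
m=2,p=3: res = 4+5 = 9
m=2,p=4: res = 9+6 = 15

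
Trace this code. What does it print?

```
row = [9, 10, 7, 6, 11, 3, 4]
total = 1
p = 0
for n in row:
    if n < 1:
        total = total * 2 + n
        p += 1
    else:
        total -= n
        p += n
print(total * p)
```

n=9: not <1, total = 1-9 = -8; p=9
n=10: not <1, total = (-8)-10 = -18; p=19
n=7: not <1, total = (-18)-7 = -25; p=26
n=6: not <1, total = (-25)-6 = -31; p=32
n=11: not <1, total = (-31)-11 = -42; p=43
n=3: not <1, total = (-42)-3 = -45; p=46
n=4: not <1, total = (-45)-4 = -49; p=50
total*p = (-49)*50 = -2450

-2450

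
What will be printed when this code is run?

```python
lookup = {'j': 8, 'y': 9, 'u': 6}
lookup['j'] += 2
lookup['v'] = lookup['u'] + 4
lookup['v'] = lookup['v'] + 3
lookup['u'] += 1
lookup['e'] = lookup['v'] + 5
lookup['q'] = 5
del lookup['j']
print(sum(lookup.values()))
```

52

lookup['j'] = 8+2 = 10 → {'j': 10, 'y': 9, 'u': 6}
lookup['v'] = lookup['u']+4 = 10 → {'j': 10, 'y': 9, 'u': 6, 'v': 10}
lookup['v'] = lookup['v']+3 = 13 → {'j': 10, 'y': 9, 'u': 6, 'v': 13}
lookup['u'] = 6+1 = 7 → {'j': 10, 'y': 9, 'u': 7, 'v': 13}
lookup['e'] = lookup['v']+5 = 18 → {'j': 10, 'y': 9, 'u': 7, 'v': 13, 'e': 18}
lookup['q'] = 5 → {'j': 10, 'y': 9, 'u': 7, 'v': 13, 'e': 18, 'q': 5}
del 'j' → {'y': 9, 'u': 7, 'v': 13, 'e': 18, 'q': 5}
sum of values = 52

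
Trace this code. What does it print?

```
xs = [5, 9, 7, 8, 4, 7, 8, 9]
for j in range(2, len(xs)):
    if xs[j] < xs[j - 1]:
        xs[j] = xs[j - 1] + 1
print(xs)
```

[5, 9, 10, 11, 12, 13, 14, 15]

j=2: 7<9, xs[2] = 9+1 = 10 → [5, 9, 10, 8, 4, 7, 8, 9]
j=3: 8<10, xs[3] = 10+1 = 11 → [5, 9, 10, 11, 4, 7, 8, 9]
j=4: 4<11, xs[4] = 11+1 = 12 → [5, 9, 10, 11, 12, 7, 8, 9]
j=5: 7<12, xs[5] = 12+1 = 13 → [5, 9, 10, 11, 12, 13, 8, 9]
j=6: 8<13, xs[6] = 13+1 = 14 → [5, 9, 10, 11, 12, 13, 14, 9]
j=7: 9<14, xs[7] = 14+1 = 15 → [5, 9, 10, 11, 12, 13, 14, 15]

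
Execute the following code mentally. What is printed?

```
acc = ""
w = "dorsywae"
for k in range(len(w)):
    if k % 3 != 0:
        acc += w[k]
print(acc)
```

k=0: skip
k=1: add 'o' → 'o'
k=2: add 'r' → 'or'
k=3: skip
k=4: add 'y' → 'ory'
k=5: add 'w' → 'oryw'
k=6: skip
k=7: add 'e' → 'orywe'

orywe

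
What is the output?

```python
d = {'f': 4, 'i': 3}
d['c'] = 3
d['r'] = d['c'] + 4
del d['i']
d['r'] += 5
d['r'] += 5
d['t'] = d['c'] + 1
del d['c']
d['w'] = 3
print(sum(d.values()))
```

d['c'] = 3 → {'f': 4, 'i': 3, 'c': 3}
d['r'] = d['c']+4 = 7 → {'f': 4, 'i': 3, 'c': 3, 'r': 7}
del 'i' → {'f': 4, 'c': 3, 'r': 7}
d['r'] = 7+5 = 12 → {'f': 4, 'c': 3, 'r': 12}
d['r'] = 12+5 = 17 → {'f': 4, 'c': 3, 'r': 17}
d['t'] = d['c']+1 = 4 → {'f': 4, 'c': 3, 'r': 17, 't': 4}
del 'c' → {'f': 4, 'r': 17, 't': 4}
d['w'] = 3 → {'f': 4, 'r': 17, 't': 4, 'w': 3}
sum of values = 28

28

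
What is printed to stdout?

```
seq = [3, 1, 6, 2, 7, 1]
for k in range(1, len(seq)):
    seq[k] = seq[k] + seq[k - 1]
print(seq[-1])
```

k=1: seq[1] = 1+3 = 4 → [3, 4, 6, 2, 7, 1]
k=2: seq[2] = 6+4 = 10 → [3, 4, 10, 2, 7, 1]
k=3: seq[3] = 2+10 = 12 → [3, 4, 10, 12, 7, 1]
k=4: seq[4] = 7+12 = 19 → [3, 4, 10, 12, 19, 1]
k=5: seq[5] = 1+19 = 20 → [3, 4, 10, 12, 19, 20]

20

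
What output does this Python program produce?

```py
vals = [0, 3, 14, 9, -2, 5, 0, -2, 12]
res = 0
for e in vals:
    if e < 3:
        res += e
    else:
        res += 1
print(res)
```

1

e=0: <3, res = 0+0 = 0
e=3: not <3, res = 0+1 = 1
e=14: not <3, res = 1+1 = 2
e=9: not <3, res = 2+1 = 3
e=-2: <3, res = 3+(-2) = 1
e=5: not <3, res = 1+1 = 2
e=0: <3, res = 2+0 = 2
e=-2: <3, res = 2+(-2) = 0
e=12: not <3, res = 0+1 = 1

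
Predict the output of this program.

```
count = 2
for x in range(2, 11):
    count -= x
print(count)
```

-52

x=2: count = 2-2 = 0
x=3: count = 0-3 = -3
x=4: count = (-3)-4 = -7
x=5: count = (-7)-5 = -12
x=6: count = (-12)-6 = -18
x=7: count = (-18)-7 = -25
x=8: count = (-25)-8 = -33
x=9: count = (-33)-9 = -42
x=10: count = (-42)-10 = -52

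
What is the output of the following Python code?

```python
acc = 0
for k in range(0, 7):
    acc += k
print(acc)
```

k=0: acc = 0+0 = 0
k=1: acc = 0+1 = 1
k=2: acc = 1+2 = 3
k=3: acc = 3+3 = 6
k=4: acc = 6+4 = 10
k=5: acc = 10+5 = 15
k=6: acc = 15+6 = 21

21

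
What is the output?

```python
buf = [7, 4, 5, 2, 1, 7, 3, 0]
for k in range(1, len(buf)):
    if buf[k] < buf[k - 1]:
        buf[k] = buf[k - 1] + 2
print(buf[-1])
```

21

k=1: 4<7, buf[1] = 7+2 = 9 → [7, 9, 5, 2, 1, 7, 3, 0]
k=2: 5<9, buf[2] = 9+2 = 11 → [7, 9, 11, 2, 1, 7, 3, 0]
k=3: 2<11, buf[3] = 11+2 = 13 → [7, 9, 11, 13, 1, 7, 3, 0]
k=4: 1<13, buf[4] = 13+2 = 15 → [7, 9, 11, 13, 15, 7, 3, 0]
k=5: 7<15, buf[5] = 15+2 = 17 → [7, 9, 11, 13, 15, 17, 3, 0]
k=6: 3<17, buf[6] = 17+2 = 19 → [7, 9, 11, 13, 15, 17, 19, 0]
k=7: 0<19, buf[7] = 19+2 = 21 → [7, 9, 11, 13, 15, 17, 19, 21]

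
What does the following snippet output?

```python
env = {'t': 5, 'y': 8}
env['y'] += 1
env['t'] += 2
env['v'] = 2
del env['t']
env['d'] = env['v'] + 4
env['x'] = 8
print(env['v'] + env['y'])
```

env['y'] = 8+1 = 9 → {'t': 5, 'y': 9}
env['t'] = 5+2 = 7 → {'t': 7, 'y': 9}
env['v'] = 2 → {'t': 7, 'y': 9, 'v': 2}
del 't' → {'y': 9, 'v': 2}
env['d'] = env['v']+4 = 6 → {'y': 9, 'v': 2, 'd': 6}
env['x'] = 8 → {'y': 9, 'v': 2, 'd': 6, 'x': 8}
env['v']+env['y'] = 2+9 = 11

11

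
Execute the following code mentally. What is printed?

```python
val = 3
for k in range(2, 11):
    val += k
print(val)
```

k=2: val = 3+2 = 5
k=3: val = 5+3 = 8
k=4: val = 8+4 = 12
k=5: val = 12+5 = 17
k=6: val = 17+6 = 23
k=7: val = 23+7 = 30
k=8: val = 30+8 = 38
k=9: val = 38+9 = 47
k=10: val = 47+10 = 57

57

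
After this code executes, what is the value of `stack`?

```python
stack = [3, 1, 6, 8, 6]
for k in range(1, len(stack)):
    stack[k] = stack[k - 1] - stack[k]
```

k=1: stack[1] = 3-1 = 2 → [3, 2, 6, 8, 6]
k=2: stack[2] = 2-6 = -4 → [3, 2, -4, 8, 6]
k=3: stack[3] = (-4)-8 = -12 → [3, 2, -4, -12, 6]
k=4: stack[4] = (-12)-6 = -18 → [3, 2, -4, -12, -18]

[3, 2, -4, -12, -18]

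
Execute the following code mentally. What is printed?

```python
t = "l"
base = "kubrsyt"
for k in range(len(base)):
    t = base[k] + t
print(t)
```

k=0: prepend 'k' → 'kl'
k=1: prepend 'u' → 'ukl'
k=2: prepend 'b' → 'bukl'
k=3: prepend 'r' → 'rbukl'
k=4: prepend 's' → 'srbukl'
k=5: prepend 'y' → 'ysrbukl'
k=6: prepend 't' → 'tysrbukl'

tysrbukl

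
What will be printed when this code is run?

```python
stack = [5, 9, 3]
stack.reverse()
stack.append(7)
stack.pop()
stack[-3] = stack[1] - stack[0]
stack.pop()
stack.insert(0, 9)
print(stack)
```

[9, 6, 9]

reverse → [3, 9, 5]
append 7 → [3, 9, 5, 7]
pop() removes 7 → [3, 9, 5]
stack[-3] = stack[1]-stack[0] = 9-3 = 6 → [6, 9, 5]
pop() removes 5 → [6, 9]
insert 9 at 0 → [9, 6, 9]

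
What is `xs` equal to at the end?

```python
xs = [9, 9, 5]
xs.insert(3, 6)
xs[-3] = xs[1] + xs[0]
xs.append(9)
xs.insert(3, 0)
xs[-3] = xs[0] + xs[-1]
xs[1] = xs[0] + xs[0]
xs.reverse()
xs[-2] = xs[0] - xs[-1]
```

insert 6 at 3 → [9, 9, 5, 6]
xs[-3] = xs[1]+xs[0] = 9+9 = 18 → [9, 18, 5, 6]
append 9 → [9, 18, 5, 6, 9]
insert 0 at 3 → [9, 18, 5, 0, 6, 9]
xs[-3] = xs[0]+xs[-1] = 9+9 = 18 → [9, 18, 5, 18, 6, 9]
xs[1] = xs[0]+xs[0] = 9+9 = 18 → [9, 18, 5, 18, 6, 9]
reverse → [9, 6, 18, 5, 18, 9]
xs[-2] = xs[0]-xs[-1] = 9-9 = 0 → [9, 6, 18, 5, 0, 9]

[9, 6, 18, 5, 0, 9]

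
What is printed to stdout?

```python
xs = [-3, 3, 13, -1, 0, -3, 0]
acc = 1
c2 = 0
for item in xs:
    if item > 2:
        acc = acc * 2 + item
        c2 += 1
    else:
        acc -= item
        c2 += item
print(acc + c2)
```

item=-3: not >2, acc = 1-(-3) = 4; c2=-3
item=3: >2, acc = 4*2+3 = 11; c2=-2
item=13: >2, acc = 11*2+13 = 35; c2=-1
item=-1: not >2, acc = 35-(-1) = 36; c2=-2
item=0: not >2, acc = 36-0 = 36; c2=-2
item=-3: not >2, acc = 36-(-3) = 39; c2=-5
item=0: not >2, acc = 39-0 = 39; c2=-5
acc+c2 = 39+(-5) = 34

34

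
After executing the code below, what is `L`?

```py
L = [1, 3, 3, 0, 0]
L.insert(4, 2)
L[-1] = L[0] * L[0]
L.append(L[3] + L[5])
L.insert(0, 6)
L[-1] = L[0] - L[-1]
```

[6, 1, 3, 3, 0, 2, 1, 5]

insert 2 at 4 → [1, 3, 3, 0, 2, 0]
L[-1] = L[0]*L[0] = 1*1 = 1 → [1, 3, 3, 0, 2, 1]
append L[3]+L[5] = 0+1 = 1 → [1, 3, 3, 0, 2, 1, 1]
insert 6 at 0 → [6, 1, 3, 3, 0, 2, 1, 1]
L[-1] = L[0]-L[-1] = 6-1 = 5 → [6, 1, 3, 3, 0, 2, 1, 5]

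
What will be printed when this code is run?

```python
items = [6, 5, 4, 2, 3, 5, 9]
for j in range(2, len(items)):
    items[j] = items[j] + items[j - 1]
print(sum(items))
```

j=2: items[2] = 4+5 = 9 → [6, 5, 9, 2, 3, 5, 9]
j=3: items[3] = 2+9 = 11 → [6, 5, 9, 11, 3, 5, 9]
j=4: items[4] = 3+11 = 14 → [6, 5, 9, 11, 14, 5, 9]
j=5: items[5] = 5+14 = 19 → [6, 5, 9, 11, 14, 19, 9]
j=6: items[6] = 9+19 = 28 → [6, 5, 9, 11, 14, 19, 28]
sum = 92

92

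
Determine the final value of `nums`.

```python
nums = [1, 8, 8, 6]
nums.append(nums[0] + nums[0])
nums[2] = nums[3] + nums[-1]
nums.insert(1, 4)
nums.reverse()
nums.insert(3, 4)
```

[2, 6, 8, 4, 8, 4, 1]

append nums[0]+nums[0] = 1+1 = 2 → [1, 8, 8, 6, 2]
nums[2] = nums[3]+nums[-1] = 6+2 = 8 → [1, 8, 8, 6, 2]
insert 4 at 1 → [1, 4, 8, 8, 6, 2]
reverse → [2, 6, 8, 8, 4, 1]
insert 4 at 3 → [2, 6, 8, 4, 8, 4, 1]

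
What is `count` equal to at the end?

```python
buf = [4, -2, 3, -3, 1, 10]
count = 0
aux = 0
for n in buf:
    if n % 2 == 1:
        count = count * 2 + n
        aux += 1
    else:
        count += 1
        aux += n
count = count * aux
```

360

n=4: not odd, count = 0+1 = 1; aux=4
n=-2: not odd, count = 1+1 = 2; aux=2
n=3: odd, count = 2*2+3 = 7; aux=3
n=-3: odd, count = 7*2+(-3) = 11; aux=4
n=1: odd, count = 11*2+1 = 23; aux=5
n=10: not odd, count = 23+1 = 24; aux=15
count*aux = 24*15 = 360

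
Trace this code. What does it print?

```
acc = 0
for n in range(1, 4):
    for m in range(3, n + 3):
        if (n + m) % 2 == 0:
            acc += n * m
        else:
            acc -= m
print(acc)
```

n=1,m=3: even sum, acc = 0+3 = 3
n=2,m=3: odd sum, acc = 3-3 = 0
n=2,m=4: even sum, acc = 0+8 = 8
n=3,m=3: even sum, acc = 8+9 = 17
n=3,m=4: odd sum, acc = 17-4 = 13
n=3,m=5: even sum, acc = 13+15 = 28

28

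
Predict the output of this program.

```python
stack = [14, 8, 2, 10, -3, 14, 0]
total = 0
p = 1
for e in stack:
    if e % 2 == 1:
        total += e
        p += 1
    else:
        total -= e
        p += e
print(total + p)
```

-1

e=14: not odd, total = 0-14 = -14; p=15
e=8: not odd, total = (-14)-8 = -22; p=23
e=2: not odd, total = (-22)-2 = -24; p=25
e=10: not odd, total = (-24)-10 = -34; p=35
e=-3: odd, total = (-34)+(-3) = -37; p=36
e=14: not odd, total = (-37)-14 = -51; p=50
e=0: not odd, total = (-51)-0 = -51; p=50
total+p = (-51)+50 = -1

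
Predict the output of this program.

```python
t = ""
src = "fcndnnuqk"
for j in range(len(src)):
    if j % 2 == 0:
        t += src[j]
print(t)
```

j=0: add 'f' → 'f'
j=1: skip
j=2: add 'n' → 'fn'
j=3: skip
j=4: add 'n' → 'fnn'
j=5: skip
j=6: add 'u' → 'fnnu'
j=7: skip
j=8: add 'k' → 'fnnuk'

fnnuk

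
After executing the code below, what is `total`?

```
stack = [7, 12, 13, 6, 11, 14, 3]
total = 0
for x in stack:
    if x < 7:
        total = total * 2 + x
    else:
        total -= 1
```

-1

x=7: not <7, total = 0-1 = -1
x=12: not <7, total = (-1)-1 = -2
x=13: not <7, total = (-2)-1 = -3
x=6: <7, total = (-3)*2+6 = 0
x=11: not <7, total = 0-1 = -1
x=14: not <7, total = (-1)-1 = -2
x=3: <7, total = (-2)*2+3 = -1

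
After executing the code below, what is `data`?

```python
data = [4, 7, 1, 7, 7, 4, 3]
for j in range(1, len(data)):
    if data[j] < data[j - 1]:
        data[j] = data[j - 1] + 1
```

j=1: 7>=4, unchanged → [4, 7, 1, 7, 7, 4, 3]
j=2: 1<7, data[2] = 7+1 = 8 → [4, 7, 8, 7, 7, 4, 3]
j=3: 7<8, data[3] = 8+1 = 9 → [4, 7, 8, 9, 7, 4, 3]
j=4: 7<9, data[4] = 9+1 = 10 → [4, 7, 8, 9, 10, 4, 3]
j=5: 4<10, data[5] = 10+1 = 11 → [4, 7, 8, 9, 10, 11, 3]
j=6: 3<11, data[6] = 11+1 = 12 → [4, 7, 8, 9, 10, 11, 12]

[4, 7, 8, 9, 10, 11, 12]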